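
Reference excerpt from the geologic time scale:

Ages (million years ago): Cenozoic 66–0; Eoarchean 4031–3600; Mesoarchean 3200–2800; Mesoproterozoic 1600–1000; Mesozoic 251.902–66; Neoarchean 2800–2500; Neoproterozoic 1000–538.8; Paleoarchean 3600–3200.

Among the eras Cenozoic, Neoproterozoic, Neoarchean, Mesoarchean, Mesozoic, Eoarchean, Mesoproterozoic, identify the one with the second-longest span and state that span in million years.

Start − end for each: Cenozoic 66 − 0 = 66; Neoproterozoic 1000 − 538.8 = 461.2; Neoarchean 2800 − 2500 = 300; Mesoarchean 3200 − 2800 = 400; Mesozoic 251.902 − 66 = 185.902; Eoarchean 4031 − 3600 = 431; Mesoproterozoic 1600 − 1000 = 600.
Ranking these from longest: Mesoproterozoic > Neoproterozoic > Eoarchean > Mesoarchean > Neoarchean > Mesozoic > Cenozoic.
Position 2 in that ranking is Neoproterozoic, which lasted 461.2 Myr.

Neoproterozoic, 461.2 million years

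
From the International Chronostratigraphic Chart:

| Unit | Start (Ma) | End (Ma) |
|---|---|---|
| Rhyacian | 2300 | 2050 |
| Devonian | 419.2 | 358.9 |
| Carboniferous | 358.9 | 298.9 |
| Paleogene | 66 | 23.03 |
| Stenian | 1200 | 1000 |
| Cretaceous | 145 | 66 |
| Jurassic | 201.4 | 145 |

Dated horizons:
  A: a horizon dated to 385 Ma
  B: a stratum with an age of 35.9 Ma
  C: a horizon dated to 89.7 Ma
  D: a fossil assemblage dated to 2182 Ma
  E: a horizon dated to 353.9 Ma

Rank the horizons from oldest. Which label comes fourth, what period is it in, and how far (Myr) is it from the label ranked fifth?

C, in the Cretaceous; 53.8 million years to B

Sorted oldest-first by Ma: D (2182), A (385), E (353.9), C (89.7), B (35.9).
The fourth oldest is C at 89.7 Ma, which lies in 145–66 Ma: the Cretaceous.
The fifth oldest is B at 35.9 Ma; separation = |89.7 − 35.9| = 53.8 Myr.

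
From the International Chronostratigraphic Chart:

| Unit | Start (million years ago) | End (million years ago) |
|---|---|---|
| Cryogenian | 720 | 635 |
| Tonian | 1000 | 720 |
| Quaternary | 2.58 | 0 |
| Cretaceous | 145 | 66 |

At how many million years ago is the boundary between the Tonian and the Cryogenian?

720 million years ago

The Tonian ends and the Cryogenian begins at 720 million years ago.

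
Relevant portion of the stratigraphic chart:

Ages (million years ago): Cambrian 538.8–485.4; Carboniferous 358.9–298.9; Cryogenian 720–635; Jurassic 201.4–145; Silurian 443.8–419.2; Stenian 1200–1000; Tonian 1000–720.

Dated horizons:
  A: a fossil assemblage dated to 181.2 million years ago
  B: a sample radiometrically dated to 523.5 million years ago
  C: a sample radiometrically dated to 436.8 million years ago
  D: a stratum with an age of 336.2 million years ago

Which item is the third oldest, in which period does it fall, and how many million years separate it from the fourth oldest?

D, in the Carboniferous; 155 million years to A

Larger Ma means older, so oldest first: B 523.5 > C 436.8 > D 336.2 > A 181.2.
Counting 3 along gives D (336.2 Ma); the excerpt puts that inside the Carboniferous, 358.9–298.9 Ma.
Next in line is A (181.2 Ma), and 336.2 − 181.2 = 155 Myr.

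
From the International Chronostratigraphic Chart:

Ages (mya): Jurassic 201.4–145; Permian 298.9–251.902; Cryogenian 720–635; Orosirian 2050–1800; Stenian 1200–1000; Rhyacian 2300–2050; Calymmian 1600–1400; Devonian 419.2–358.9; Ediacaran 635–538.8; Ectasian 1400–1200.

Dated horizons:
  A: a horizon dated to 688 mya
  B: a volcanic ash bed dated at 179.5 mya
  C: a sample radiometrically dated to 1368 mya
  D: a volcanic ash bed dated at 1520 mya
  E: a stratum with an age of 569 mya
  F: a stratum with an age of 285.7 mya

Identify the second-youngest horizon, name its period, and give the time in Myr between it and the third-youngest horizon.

F, in the Permian; 283.3 million years to E

Smaller Ma means younger, so youngest first: B 179.5 < F 285.7 < E 569 < A 688 < C 1368 < D 1520.
Counting 2 along gives F (285.7 Ma); the excerpt puts that inside the Permian, 298.9–251.902 Ma.
Next in line is E (569 Ma), and 569 − 285.7 = 283.3 Myr.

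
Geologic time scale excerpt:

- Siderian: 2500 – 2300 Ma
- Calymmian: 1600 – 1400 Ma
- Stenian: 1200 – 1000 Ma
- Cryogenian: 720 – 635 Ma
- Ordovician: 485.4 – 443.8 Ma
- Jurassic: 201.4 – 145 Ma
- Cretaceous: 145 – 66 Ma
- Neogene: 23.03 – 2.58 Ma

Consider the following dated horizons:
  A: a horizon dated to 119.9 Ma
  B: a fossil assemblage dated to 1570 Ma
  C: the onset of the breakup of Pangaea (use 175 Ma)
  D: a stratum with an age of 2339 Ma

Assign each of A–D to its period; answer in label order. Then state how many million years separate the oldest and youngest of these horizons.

A — Cretaceous; B — Calymmian; C — Jurassic; D — Siderian; span 2219.1 million years

A: 119.9 Ma lies in 145–66 Ma, so Cretaceous.
B: 1570 Ma lies in 1600–1400 Ma, so Calymmian.
C: 175 Ma lies in 201.4–145 Ma, so Jurassic.
D: 2339 Ma lies in 2500–2300 Ma, so Siderian.
Oldest = 2339 Ma, youngest = 119.9 Ma → span 2219.1 Myr.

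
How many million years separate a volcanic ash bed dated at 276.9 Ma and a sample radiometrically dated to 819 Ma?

542.1 million years

819 − 276.9 = 542.1 million years.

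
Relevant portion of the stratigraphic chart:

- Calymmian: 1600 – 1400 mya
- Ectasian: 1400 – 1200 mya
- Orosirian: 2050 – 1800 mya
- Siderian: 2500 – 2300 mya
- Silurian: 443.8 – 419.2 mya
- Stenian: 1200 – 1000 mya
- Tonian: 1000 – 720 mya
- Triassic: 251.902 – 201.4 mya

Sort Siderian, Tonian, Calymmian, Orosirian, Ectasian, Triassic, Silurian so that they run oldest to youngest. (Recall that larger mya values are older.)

Sorting by start age (descending Ma, since larger Ma = older): Siderian start 2500, Orosirian start 2050, Calymmian start 1600, Ectasian start 1400, Tonian start 1000, Silurian start 443.8, Triassic start 251.902.

Siderian → Orosirian → Calymmian → Ectasian → Tonian → Silurian → Triassic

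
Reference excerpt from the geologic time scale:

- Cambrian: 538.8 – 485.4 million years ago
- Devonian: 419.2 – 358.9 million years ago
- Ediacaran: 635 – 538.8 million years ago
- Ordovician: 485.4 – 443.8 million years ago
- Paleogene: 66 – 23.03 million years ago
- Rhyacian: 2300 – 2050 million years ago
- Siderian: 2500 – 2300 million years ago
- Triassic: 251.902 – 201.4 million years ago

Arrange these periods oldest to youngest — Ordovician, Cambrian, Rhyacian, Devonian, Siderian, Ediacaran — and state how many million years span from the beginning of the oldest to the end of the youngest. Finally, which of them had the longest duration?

Siderian, Rhyacian, Ediacaran, Cambrian, Ordovician, Devonian; total span 2141.1 Myr; longest is Rhyacian

Start ages (Ma): Siderian 2500, Rhyacian 2300, Ediacaran 635, Cambrian 538.8, Ordovician 485.4, Devonian 419.2.
Ordered oldest to youngest: Siderian, Rhyacian, Ediacaran, Cambrian, Ordovician, Devonian.
Span = 2500 − 358.9 = 2141.1 Myr.
Durations: Ordovician 41.6, Devonian 60.3, Ediacaran 96.2, Siderian 200, Cambrian 53.4, Rhyacian 250 → longest is Rhyacian (250 Myr).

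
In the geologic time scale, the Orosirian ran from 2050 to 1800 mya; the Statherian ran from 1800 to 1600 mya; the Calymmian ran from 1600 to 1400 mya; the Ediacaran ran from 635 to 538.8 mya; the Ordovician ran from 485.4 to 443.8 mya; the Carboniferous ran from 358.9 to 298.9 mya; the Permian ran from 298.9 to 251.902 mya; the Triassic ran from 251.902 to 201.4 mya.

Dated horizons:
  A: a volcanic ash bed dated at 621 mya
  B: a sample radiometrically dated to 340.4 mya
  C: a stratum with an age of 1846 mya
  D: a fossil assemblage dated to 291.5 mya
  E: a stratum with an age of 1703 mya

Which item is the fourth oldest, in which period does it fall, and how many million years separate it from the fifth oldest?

B, in the Carboniferous; 48.9 million years to D

Larger Ma means older, so oldest first: C 1846 > E 1703 > A 621 > B 340.4 > D 291.5.
Counting 4 along gives B (340.4 Ma); the excerpt puts that inside the Carboniferous, 358.9–298.9 Ma.
Next in line is D (291.5 Ma), and 340.4 − 291.5 = 48.9 Myr.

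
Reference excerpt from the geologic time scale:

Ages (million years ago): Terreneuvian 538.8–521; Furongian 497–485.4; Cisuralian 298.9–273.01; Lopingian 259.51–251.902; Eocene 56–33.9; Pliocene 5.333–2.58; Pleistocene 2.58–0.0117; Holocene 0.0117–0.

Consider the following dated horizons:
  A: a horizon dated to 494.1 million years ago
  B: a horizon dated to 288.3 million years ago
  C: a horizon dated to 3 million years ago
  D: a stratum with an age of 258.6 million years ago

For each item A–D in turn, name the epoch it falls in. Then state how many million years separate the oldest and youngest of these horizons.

A: 494.1 Ma lies in 497–485.4 Ma, so Furongian.
B: 288.3 Ma lies in 298.9–273.01 Ma, so Cisuralian.
C: 3 Ma lies in 5.333–2.58 Ma, so Pliocene.
D: 258.6 Ma lies in 259.51–251.902 Ma, so Lopingian.
Oldest = 494.1 Ma, youngest = 3 Ma → span 491.1 Myr.

A — Furongian; B — Cisuralian; C — Pliocene; D — Lopingian; span 491.1 million years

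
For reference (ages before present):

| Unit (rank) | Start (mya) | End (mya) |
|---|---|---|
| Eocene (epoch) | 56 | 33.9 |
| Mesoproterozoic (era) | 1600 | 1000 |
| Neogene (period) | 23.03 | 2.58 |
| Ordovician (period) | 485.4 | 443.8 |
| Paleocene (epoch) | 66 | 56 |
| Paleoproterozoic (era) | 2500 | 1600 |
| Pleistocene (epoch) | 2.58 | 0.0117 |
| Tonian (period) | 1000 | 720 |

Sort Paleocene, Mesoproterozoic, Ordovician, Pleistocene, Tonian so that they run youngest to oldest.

Pleistocene, Paleocene, Ordovician, Tonian, Mesoproterozoic

The oldest of these is Mesoproterozoic (starts 1600 Ma) and the youngest is Pleistocene (ends 0.0117 Ma).
In between, by decreasing start age: Tonian (1000), Ordovician (485.4), Paleocene (66).
Listing youngest first means reversing that sequence.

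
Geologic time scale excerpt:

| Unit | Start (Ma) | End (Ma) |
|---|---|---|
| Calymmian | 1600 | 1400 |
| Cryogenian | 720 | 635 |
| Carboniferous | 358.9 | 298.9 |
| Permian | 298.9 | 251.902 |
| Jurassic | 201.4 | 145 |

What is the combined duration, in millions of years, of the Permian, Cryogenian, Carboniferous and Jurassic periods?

Duration is start − end for each: (298.9 − 251.902) + (720 − 635) + (358.9 − 298.9) + (201.4 − 145).
That is 46.998 + 85 + 60 + 56.4, which totals 248.398 million years.

248.398 million years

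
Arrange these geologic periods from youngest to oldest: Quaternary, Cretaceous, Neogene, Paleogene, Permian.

Quaternary, Neogene, Paleogene, Cretaceous, Permian

Era membership (oldest first within each) — Paleozoic: Permian; Mesozoic: Cretaceous; Cenozoic: Paleogene, Neogene, Quaternary. Paleozoic precedes Mesozoic, which precedes Cenozoic. Concatenating the groups in that era order and then reversing gives youngest to oldest.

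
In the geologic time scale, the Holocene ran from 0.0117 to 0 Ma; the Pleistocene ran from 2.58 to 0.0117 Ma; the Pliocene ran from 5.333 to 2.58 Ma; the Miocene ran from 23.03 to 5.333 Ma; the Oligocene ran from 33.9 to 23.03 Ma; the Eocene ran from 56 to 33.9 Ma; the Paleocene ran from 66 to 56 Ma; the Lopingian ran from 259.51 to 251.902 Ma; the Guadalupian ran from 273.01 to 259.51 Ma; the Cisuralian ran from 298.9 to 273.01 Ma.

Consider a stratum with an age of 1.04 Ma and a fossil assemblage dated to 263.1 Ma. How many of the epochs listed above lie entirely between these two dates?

6

263.1 Ma sits inside the Guadalupian (273.01–259.51) and 1.04 Ma inside the Pleistocene (2.58–0.0117); neither of those is wholly between the two dates.
The listed epochs lying completely between them are Lopingian, Paleocene, Eocene, Oligocene, Miocene, Pliocene — 6 in all.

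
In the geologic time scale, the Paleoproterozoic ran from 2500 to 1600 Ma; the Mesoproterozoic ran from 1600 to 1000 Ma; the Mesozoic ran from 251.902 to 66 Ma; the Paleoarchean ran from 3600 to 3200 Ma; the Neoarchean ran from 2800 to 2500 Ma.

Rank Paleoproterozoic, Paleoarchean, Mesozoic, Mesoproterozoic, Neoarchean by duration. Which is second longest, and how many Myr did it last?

Start − end for each: Paleoproterozoic 2500 − 1600 = 900; Paleoarchean 3600 − 3200 = 400; Mesozoic 251.902 − 66 = 185.902; Mesoproterozoic 1600 − 1000 = 600; Neoarchean 2800 − 2500 = 300.
Ranking these from longest: Paleoproterozoic > Mesoproterozoic > Paleoarchean > Neoarchean > Mesozoic.
Position 2 in that ranking is Mesoproterozoic, which lasted 600 Myr.

Mesoproterozoic, 600 million years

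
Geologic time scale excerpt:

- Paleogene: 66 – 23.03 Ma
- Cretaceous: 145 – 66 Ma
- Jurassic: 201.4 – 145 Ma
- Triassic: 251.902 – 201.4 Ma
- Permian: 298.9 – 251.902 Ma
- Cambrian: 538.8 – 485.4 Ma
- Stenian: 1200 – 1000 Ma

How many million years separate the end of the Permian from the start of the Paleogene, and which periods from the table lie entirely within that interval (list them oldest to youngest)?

End of Permian = 251.902 Ma; start of Paleogene = 66 Ma.
Gap = 251.902 − 66 = 185.902 Myr.
Periods wholly inside 251.902–66 Ma: Triassic (251.902–201.4), Jurassic (201.4–145), Cretaceous (145–66).

185.902 million years; Triassic, Jurassic, Cretaceous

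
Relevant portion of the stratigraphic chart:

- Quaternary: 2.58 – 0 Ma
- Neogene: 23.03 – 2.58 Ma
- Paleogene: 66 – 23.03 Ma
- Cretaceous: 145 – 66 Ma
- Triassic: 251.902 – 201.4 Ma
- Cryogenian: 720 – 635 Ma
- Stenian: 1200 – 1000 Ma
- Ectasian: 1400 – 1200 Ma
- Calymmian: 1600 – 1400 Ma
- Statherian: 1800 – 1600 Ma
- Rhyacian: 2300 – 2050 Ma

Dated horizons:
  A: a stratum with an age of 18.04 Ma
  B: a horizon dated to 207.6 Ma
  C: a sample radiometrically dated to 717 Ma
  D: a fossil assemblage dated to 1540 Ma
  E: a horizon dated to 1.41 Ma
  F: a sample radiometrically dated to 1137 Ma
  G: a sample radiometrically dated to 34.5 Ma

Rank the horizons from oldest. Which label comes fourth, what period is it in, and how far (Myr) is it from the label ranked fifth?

B, in the Triassic; 173.1 million years to G

Sorted oldest-first by Ma: D (1540), F (1137), C (717), B (207.6), G (34.5), A (18.04), E (1.41).
The fourth oldest is B at 207.6 Ma, which lies in 251.902–201.4 Ma: the Triassic.
The fifth oldest is G at 34.5 Ma; separation = |207.6 − 34.5| = 173.1 Myr.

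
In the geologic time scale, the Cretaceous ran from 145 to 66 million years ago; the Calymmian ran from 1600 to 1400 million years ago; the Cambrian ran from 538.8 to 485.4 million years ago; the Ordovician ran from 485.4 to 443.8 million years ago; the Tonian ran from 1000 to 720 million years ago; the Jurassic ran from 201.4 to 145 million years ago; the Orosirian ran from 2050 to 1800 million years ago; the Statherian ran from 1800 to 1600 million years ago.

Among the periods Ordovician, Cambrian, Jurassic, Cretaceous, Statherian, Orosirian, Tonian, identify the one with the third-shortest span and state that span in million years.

Jurassic, 56.4 million years

Durations: Ordovician 41.6; Cambrian 53.4; Jurassic 56.4; Cretaceous 79; Statherian 200; Orosirian 250; Tonian 280 Myr.
Sorted shortest-first: Ordovician (41.6), Cambrian (53.4), Jurassic (56.4), Cretaceous (79), Statherian (200), Orosirian (250), Tonian (280).
The third shortest is Jurassic at 56.4 Myr.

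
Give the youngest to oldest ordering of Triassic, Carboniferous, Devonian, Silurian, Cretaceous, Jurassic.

Group by era (each group listed oldest first) — Paleozoic: Silurian, Devonian, Carboniferous; Mesozoic: Triassic, Jurassic, Cretaceous. The eras run Paleozoic → Mesozoic → Cenozoic. Concatenating the groups in that era order and then reversing gives youngest to oldest.

Cretaceous → Jurassic → Triassic → Carboniferous → Devonian → Silurian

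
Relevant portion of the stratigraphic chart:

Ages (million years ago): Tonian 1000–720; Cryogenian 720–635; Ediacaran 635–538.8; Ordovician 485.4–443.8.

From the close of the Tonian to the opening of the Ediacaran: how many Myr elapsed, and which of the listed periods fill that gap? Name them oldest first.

End of Tonian = 720 Ma; start of Ediacaran = 635 Ma.
Gap = 720 − 635 = 85 Myr.
Periods wholly inside 720–635 Ma: Cryogenian (720–635).

85 million years; Cryogenian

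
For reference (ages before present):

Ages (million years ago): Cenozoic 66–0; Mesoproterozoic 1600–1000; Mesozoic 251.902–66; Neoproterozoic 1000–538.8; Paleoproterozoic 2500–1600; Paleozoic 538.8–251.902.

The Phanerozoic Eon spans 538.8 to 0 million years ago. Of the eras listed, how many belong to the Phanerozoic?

3

Eras inside 538.8–0 Ma: Paleozoic, Mesozoic, Cenozoic — 3 in total.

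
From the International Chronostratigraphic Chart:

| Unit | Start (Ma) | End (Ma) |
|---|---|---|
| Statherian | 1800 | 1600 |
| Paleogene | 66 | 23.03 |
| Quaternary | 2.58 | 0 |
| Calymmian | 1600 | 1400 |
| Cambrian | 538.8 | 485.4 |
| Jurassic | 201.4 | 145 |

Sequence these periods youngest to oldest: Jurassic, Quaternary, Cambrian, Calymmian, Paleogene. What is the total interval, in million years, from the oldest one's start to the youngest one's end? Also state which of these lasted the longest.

Start ages (Ma): Calymmian 1600, Cambrian 538.8, Jurassic 201.4, Paleogene 66, Quaternary 2.58.
Ordered youngest to oldest: Quaternary, Paleogene, Jurassic, Cambrian, Calymmian.
Span = 1600 − 0 = 1600 Myr.
Durations: Jurassic 56.4, Cambrian 53.4, Paleogene 42.97, Quaternary 2.58, Calymmian 200 → longest is Calymmian (200 Myr).

Quaternary → Paleogene → Jurassic → Cambrian → Calymmian; total span 1600 Myr; longest is Calymmian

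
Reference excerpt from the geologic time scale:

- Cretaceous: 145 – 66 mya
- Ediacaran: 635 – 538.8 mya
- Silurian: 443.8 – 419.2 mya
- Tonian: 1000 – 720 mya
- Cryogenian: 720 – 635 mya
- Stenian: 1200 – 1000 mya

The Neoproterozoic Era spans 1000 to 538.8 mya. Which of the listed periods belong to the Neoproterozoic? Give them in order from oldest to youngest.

Tonian, Cryogenian, Ediacaran

Periods with both bounds inside 1000–538.8 Ma: Tonian (1000–720), Cryogenian (720–635), Ediacaran (635–538.8).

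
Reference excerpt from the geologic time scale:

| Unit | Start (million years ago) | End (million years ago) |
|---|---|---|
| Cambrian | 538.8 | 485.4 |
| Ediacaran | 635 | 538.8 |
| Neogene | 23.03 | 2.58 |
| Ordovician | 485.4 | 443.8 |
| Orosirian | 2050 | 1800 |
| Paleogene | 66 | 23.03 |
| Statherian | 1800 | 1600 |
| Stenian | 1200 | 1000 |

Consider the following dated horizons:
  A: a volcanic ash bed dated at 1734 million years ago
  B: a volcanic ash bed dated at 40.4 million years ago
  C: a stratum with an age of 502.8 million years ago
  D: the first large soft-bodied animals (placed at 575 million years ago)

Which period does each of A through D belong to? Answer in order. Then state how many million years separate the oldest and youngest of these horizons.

Match each age against the start–end ranges in the excerpt: A = 1734 Ma → Statherian (1800–1600); B = 40.4 Ma → Paleogene (66–23.03); C = 502.8 Ma → Cambrian (538.8–485.4); D = 575 Ma → Ediacaran (635–538.8).
The largest age is 1734 Ma and the smallest is 40.4 Ma; their difference is 1693.6 Myr.

A — Statherian; B — Paleogene; C — Cambrian; D — Ediacaran; span 1693.6 million years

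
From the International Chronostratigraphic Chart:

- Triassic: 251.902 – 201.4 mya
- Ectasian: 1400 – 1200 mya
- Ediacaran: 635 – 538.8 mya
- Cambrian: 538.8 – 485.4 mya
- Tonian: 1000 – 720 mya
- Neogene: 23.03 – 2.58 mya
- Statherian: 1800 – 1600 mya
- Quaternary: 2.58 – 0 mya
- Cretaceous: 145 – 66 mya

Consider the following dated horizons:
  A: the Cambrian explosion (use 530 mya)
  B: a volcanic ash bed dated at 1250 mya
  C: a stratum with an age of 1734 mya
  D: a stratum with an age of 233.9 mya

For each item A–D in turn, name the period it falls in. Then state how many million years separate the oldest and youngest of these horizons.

A: 530 Ma lies in 538.8–485.4 Ma, so Cambrian.
B: 1250 Ma lies in 1400–1200 Ma, so Ectasian.
C: 1734 Ma lies in 1800–1600 Ma, so Statherian.
D: 233.9 Ma lies in 251.902–201.4 Ma, so Triassic.
Oldest = 1734 Ma, youngest = 233.9 Ma → span 1500.1 Myr.

A — Cambrian; B — Ectasian; C — Statherian; D — Triassic; span 1500.1 million years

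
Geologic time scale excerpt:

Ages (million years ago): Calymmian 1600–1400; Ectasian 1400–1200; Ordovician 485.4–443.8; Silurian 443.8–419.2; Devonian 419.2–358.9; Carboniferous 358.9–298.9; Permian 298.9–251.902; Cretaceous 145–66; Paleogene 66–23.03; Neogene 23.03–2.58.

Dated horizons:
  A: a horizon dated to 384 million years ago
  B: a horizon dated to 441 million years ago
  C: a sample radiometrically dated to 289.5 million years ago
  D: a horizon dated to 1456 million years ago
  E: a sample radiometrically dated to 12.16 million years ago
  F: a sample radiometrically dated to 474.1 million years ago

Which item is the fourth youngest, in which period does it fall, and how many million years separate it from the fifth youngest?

Sorted youngest-first by Ma: E (12.16), C (289.5), A (384), B (441), F (474.1), D (1456).
The fourth youngest is B at 441 Ma, which lies in 443.8–419.2 Ma: the Silurian.
The fifth youngest is F at 474.1 Ma; separation = |441 − 474.1| = 33.1 Myr.

B, in the Silurian; 33.1 million years to F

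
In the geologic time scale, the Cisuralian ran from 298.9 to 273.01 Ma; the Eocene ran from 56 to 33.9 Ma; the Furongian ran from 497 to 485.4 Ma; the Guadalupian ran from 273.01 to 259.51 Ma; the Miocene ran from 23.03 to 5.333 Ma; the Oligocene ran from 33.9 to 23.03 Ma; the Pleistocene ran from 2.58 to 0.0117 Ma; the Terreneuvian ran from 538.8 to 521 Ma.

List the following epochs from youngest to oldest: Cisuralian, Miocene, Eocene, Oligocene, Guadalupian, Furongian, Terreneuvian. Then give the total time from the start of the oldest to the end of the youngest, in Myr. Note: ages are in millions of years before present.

From the excerpt: Cisuralian 298.9–273.01; Miocene 23.03–5.333; Eocene 56–33.9; Oligocene 33.9–23.03; Guadalupian 273.01–259.51; Furongian 497–485.4; Terreneuvian 538.8–521 (Ma).
Larger Ma is earlier, so the oldest is Terreneuvian and the youngest is Miocene; youngest to oldest: Miocene, Oligocene, Eocene, Guadalupian, Cisuralian, Furongian, Terreneuvian.
Oldest start 538.8 minus youngest end 5.333 gives 533.467 Myr overall.

Miocene → Oligocene → Eocene → Guadalupian → Cisuralian → Furongian → Terreneuvian; total span 533.467 Myr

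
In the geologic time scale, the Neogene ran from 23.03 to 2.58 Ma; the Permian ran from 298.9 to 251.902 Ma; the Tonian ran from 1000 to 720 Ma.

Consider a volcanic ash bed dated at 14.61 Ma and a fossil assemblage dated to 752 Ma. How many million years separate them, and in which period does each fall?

737.39 million years apart; the first in the Neogene, the second in the Tonian

Elapsed time: 752 − 14.61 = 737.39 Myr.
14.61 Ma lies within 23.03–2.58 Ma: Neogene.
752 Ma lies within 1000–720 Ma: Tonian.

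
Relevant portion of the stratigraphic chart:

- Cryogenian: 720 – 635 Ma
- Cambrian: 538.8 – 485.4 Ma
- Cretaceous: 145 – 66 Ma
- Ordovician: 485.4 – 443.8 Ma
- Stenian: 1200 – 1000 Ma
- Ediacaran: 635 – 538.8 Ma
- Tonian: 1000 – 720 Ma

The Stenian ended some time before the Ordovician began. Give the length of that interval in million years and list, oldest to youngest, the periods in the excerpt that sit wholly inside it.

514.6 million years; Tonian, Cryogenian, Ediacaran, Cambrian

The Stenian closes at 1000 Ma and the Ordovician opens at 485.4 Ma, so the interval is 1000 − 485.4 = 514.6 Myr.
A period fits inside if it starts at or after 1000 Ma and ends at or before 485.4 Ma; oldest first that gives Tonian, Cryogenian, Ediacaran, Cambrian.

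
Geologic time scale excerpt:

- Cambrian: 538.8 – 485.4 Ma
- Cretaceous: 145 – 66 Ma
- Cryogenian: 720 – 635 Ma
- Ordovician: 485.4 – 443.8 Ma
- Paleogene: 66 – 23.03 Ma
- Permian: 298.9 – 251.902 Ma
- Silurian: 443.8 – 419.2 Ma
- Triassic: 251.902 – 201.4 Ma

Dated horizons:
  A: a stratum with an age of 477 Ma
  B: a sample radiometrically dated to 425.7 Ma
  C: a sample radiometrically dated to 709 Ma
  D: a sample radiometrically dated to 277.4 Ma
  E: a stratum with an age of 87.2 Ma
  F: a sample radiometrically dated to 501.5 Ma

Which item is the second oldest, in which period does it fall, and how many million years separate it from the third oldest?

F, in the Cambrian; 24.5 million years to A

Sorted oldest-first by Ma: C (709), F (501.5), A (477), B (425.7), D (277.4), E (87.2).
The second oldest is F at 501.5 Ma, which lies in 538.8–485.4 Ma: the Cambrian.
The third oldest is A at 477 Ma; separation = |501.5 − 477| = 24.5 Myr.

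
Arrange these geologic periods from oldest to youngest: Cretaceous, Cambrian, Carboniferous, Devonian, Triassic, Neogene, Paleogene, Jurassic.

Cambrian → Devonian → Carboniferous → Triassic → Jurassic → Cretaceous → Paleogene → Neogene

Era membership (oldest first within each) — Paleozoic: Cambrian, Devonian, Carboniferous; Mesozoic: Triassic, Jurassic, Cretaceous; Cenozoic: Paleogene, Neogene. Paleozoic precedes Mesozoic, which precedes Cenozoic. Concatenating the groups in that era order gives oldest to youngest directly.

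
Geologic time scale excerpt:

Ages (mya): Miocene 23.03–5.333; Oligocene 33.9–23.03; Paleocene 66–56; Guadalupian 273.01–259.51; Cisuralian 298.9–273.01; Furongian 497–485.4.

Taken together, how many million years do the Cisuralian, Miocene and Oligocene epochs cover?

54.457 million years

Each duration: Cisuralian = 25.89; Miocene = 17.697; Oligocene = 10.87.
Sum: 25.89 + 17.697 + 10.87 = 54.457 Myr.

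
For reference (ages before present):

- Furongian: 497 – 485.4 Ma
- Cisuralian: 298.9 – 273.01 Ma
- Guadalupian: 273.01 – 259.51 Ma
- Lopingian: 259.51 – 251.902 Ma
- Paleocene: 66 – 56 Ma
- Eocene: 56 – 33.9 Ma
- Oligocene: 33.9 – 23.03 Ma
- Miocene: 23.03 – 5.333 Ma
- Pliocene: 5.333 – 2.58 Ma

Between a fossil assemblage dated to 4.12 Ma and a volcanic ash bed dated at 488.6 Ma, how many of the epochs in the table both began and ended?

The older date is 488.6 Ma and the younger is 4.12 Ma.
Epochs with start < 488.6 and end > 4.12 Ma: Cisuralian (298.9–273.01), Guadalupian (273.01–259.51), Lopingian (259.51–251.902), Paleocene (66–56), Eocene (56–33.9), Oligocene (33.9–23.03), Miocene (23.03–5.333).
That is 7 complete epochs.

7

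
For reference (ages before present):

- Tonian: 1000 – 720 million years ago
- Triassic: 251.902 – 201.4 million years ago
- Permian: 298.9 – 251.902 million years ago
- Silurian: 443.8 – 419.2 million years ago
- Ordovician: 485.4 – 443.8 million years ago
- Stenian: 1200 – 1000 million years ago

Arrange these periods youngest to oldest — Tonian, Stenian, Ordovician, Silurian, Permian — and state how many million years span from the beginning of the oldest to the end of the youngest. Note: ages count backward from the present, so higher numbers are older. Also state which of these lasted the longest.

Permian → Silurian → Ordovician → Tonian → Stenian; total span 948.098 Myr; longest is Tonian

Start ages (Ma): Stenian 1200, Tonian 1000, Ordovician 485.4, Silurian 443.8, Permian 298.9.
Ordered youngest to oldest: Permian, Silurian, Ordovician, Tonian, Stenian.
Span = 1200 − 251.902 = 948.098 Myr.
Durations: Silurian 24.6, Tonian 280, Stenian 200, Ordovician 41.6, Permian 46.998 → longest is Tonian (280 Myr).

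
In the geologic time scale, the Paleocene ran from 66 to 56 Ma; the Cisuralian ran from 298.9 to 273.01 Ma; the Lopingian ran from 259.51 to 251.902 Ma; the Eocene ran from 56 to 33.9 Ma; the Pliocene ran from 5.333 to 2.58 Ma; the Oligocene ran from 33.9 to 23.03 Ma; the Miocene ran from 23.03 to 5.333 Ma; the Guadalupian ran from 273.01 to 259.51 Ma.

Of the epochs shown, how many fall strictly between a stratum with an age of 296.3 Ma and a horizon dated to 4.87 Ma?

The older date is 296.3 Ma and the younger is 4.87 Ma.
Epochs with start < 296.3 and end > 4.87 Ma: Guadalupian (273.01–259.51), Lopingian (259.51–251.902), Paleocene (66–56), Eocene (56–33.9), Oligocene (33.9–23.03), Miocene (23.03–5.333).
That is 6 complete epochs.

6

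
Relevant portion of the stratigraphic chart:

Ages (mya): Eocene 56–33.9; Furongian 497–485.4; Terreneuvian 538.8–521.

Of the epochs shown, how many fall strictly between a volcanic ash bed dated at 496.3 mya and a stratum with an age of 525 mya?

0

The older date is 525 Ma and the younger is 496.3 Ma.
No epoch both begins after 525 Ma and ends before 496.3 Ma, so the count is 0.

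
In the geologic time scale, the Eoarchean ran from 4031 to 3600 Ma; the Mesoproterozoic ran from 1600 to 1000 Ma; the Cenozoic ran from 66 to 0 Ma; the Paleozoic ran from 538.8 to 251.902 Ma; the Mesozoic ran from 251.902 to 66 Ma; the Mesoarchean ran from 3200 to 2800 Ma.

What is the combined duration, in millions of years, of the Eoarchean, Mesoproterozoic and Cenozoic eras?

Each duration: Eoarchean = 431; Mesoproterozoic = 600; Cenozoic = 66.
Sum: 431 + 600 + 66 = 1097 Myr.

1097 million years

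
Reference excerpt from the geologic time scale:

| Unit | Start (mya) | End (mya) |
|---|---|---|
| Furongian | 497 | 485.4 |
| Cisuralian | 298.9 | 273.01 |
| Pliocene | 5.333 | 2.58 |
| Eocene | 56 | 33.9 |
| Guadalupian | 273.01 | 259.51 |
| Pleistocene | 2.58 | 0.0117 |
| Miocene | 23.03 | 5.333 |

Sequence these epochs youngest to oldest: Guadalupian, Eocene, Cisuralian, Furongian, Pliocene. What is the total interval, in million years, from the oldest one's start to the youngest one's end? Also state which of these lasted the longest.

Start ages (Ma): Furongian 497, Cisuralian 298.9, Guadalupian 273.01, Eocene 56, Pliocene 5.333.
Ordered youngest to oldest: Pliocene, Eocene, Guadalupian, Cisuralian, Furongian.
Span = 497 − 2.58 = 494.42 Myr.
Durations: Guadalupian 13.5, Furongian 11.6, Eocene 22.1, Cisuralian 25.89, Pliocene 2.753 → longest is Cisuralian (25.89 Myr).

Pliocene → Eocene → Guadalupian → Cisuralian → Furongian; total span 494.42 Myr; longest is Cisuralian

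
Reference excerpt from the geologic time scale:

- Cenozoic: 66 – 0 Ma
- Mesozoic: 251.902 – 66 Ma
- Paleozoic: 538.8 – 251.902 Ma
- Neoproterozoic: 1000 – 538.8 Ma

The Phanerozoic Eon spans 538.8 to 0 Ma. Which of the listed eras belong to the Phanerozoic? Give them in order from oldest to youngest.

Paleozoic, Mesozoic, Cenozoic

Eras with both bounds inside 538.8–0 Ma: Paleozoic (538.8–251.902), Mesozoic (251.902–66), Cenozoic (66–0).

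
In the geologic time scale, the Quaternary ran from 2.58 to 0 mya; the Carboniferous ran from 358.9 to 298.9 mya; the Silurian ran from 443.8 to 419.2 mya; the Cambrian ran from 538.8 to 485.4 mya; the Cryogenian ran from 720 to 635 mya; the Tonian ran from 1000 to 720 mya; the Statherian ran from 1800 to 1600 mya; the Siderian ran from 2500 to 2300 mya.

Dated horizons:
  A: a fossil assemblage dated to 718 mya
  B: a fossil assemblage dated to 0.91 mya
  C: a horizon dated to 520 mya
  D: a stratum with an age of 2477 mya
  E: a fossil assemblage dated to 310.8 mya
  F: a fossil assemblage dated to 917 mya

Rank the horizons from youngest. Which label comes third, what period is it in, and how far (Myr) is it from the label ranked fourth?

Sorted youngest-first by Ma: B (0.91), E (310.8), C (520), A (718), F (917), D (2477).
The third youngest is C at 520 Ma, which lies in 538.8–485.4 Ma: the Cambrian.
The fourth youngest is A at 718 Ma; separation = |520 − 718| = 198 Myr.

C, in the Cambrian; 198 million years to A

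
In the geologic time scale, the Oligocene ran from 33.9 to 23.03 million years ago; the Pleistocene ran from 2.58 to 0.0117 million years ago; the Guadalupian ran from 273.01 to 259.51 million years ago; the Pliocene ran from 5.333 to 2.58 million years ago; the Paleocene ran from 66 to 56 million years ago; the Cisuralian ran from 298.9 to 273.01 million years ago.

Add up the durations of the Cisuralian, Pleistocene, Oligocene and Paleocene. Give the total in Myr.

Each duration: Cisuralian = 25.89; Pleistocene = 2.5683; Oligocene = 10.87; Paleocene = 10.
Sum: 25.89 + 2.5683 + 10.87 + 10 = 49.3283 Myr.

49.3283 million years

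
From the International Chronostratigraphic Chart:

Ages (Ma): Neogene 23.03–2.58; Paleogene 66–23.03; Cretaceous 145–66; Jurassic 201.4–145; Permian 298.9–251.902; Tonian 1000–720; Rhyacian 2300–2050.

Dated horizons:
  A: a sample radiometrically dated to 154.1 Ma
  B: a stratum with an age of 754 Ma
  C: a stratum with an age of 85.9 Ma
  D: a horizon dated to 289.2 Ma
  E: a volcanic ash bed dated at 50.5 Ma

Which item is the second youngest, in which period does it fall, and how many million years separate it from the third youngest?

Smaller Ma means younger, so youngest first: E 50.5 < C 85.9 < A 154.1 < D 289.2 < B 754.
Counting 2 along gives C (85.9 Ma); the excerpt puts that inside the Cretaceous, 145–66 Ma.
Next in line is A (154.1 Ma), and 154.1 − 85.9 = 68.2 Myr.

C, in the Cretaceous; 68.2 million years to A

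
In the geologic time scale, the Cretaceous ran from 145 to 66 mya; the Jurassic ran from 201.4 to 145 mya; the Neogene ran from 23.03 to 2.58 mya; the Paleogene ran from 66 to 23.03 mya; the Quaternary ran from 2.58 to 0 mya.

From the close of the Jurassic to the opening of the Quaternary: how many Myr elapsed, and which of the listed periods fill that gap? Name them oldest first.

142.42 million years; Cretaceous, Paleogene, Neogene

The Jurassic closes at 145 Ma and the Quaternary opens at 2.58 Ma, so the interval is 145 − 2.58 = 142.42 Myr.
A period fits inside if it starts at or after 145 Ma and ends at or before 2.58 Ma; oldest first that gives Cretaceous, Paleogene, Neogene.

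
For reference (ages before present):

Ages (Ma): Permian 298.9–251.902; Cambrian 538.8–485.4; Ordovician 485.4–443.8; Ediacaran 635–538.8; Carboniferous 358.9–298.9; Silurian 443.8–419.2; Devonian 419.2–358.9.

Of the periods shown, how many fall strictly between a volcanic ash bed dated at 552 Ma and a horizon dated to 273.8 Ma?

5

552 Ma sits inside the Ediacaran (635–538.8) and 273.8 Ma inside the Permian (298.9–251.902); neither of those is wholly between the two dates.
The listed periods lying completely between them are Cambrian, Ordovician, Silurian, Devonian, Carboniferous — 5 in all.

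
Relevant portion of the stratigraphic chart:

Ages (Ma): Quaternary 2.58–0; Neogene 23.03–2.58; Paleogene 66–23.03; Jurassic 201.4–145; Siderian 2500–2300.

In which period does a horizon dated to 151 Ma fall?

151 Ma lies between 201.4 and 145 Ma, so it falls in the Jurassic.

Jurassic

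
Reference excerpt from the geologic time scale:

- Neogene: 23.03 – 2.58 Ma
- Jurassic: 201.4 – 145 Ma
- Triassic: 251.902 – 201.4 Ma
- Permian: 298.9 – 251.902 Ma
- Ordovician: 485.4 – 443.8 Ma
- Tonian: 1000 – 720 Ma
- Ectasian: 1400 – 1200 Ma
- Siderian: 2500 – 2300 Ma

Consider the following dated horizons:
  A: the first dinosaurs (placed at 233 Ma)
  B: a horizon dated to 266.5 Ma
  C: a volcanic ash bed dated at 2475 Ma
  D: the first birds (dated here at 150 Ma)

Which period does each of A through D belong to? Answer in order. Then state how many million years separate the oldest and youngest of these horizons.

A — Triassic; B — Permian; C — Siderian; D — Jurassic; span 2325 million years

Match each age against the start–end ranges in the excerpt: A = 233 Ma → Triassic (251.902–201.4); B = 266.5 Ma → Permian (298.9–251.902); C = 2475 Ma → Siderian (2500–2300); D = 150 Ma → Jurassic (201.4–145).
The largest age is 2475 Ma and the smallest is 150 Ma; their difference is 2325 Myr.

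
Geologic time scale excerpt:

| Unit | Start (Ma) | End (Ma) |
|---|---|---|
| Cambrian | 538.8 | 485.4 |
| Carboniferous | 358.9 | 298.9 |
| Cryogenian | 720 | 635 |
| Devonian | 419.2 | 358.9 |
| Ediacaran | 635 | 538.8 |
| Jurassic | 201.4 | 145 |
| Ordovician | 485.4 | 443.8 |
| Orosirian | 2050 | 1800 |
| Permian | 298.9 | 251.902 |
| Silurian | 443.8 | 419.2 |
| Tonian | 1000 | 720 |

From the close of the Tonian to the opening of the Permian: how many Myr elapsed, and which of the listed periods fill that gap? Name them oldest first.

421.1 million years; Cryogenian, Ediacaran, Cambrian, Ordovician, Silurian, Devonian, Carboniferous

End of Tonian = 720 Ma; start of Permian = 298.9 Ma.
Gap = 720 − 298.9 = 421.1 Myr.
Periods wholly inside 720–298.9 Ma: Cryogenian (720–635), Ediacaran (635–538.8), Cambrian (538.8–485.4), Ordovician (485.4–443.8), Silurian (443.8–419.2), Devonian (419.2–358.9), Carboniferous (358.9–298.9).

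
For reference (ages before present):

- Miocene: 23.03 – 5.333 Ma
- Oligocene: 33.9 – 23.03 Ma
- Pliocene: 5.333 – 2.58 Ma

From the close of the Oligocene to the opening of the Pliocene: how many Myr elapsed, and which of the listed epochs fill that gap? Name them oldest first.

17.697 million years; Miocene

End of Oligocene = 23.03 Ma; start of Pliocene = 5.333 Ma.
Gap = 23.03 − 5.333 = 17.697 Myr.
Epochs wholly inside 23.03–5.333 Ma: Miocene (23.03–5.333).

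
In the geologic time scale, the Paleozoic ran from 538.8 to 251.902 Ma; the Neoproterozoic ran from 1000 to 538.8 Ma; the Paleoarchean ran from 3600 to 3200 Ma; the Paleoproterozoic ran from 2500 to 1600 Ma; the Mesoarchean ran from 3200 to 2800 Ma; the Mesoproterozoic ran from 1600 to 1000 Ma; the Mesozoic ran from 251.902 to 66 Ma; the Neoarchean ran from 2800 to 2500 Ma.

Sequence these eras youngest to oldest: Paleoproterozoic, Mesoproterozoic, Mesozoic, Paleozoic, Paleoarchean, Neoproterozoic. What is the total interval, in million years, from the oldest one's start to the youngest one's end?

From the excerpt: Paleoproterozoic 2500–1600; Mesoproterozoic 1600–1000; Mesozoic 251.902–66; Paleozoic 538.8–251.902; Paleoarchean 3600–3200; Neoproterozoic 1000–538.8 (Ma).
Larger Ma is earlier, so the oldest is Paleoarchean and the youngest is Mesozoic; youngest to oldest: Mesozoic, Paleozoic, Neoproterozoic, Mesoproterozoic, Paleoproterozoic, Paleoarchean.
Oldest start 3600 minus youngest end 66 gives 3534 Myr overall.

Mesozoic, Paleozoic, Neoproterozoic, Mesoproterozoic, Paleoproterozoic, Paleoarchean; total span 3534 Myr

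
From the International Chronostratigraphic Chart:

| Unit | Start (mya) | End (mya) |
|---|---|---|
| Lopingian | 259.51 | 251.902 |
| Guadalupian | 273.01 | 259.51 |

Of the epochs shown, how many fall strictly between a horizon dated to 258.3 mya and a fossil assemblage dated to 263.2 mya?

0

Checking each listed span, none has both start < 263.2 Ma and end > 258.3 Ma — every epoch straddles one of the two dates or lies outside them — so the count is 0.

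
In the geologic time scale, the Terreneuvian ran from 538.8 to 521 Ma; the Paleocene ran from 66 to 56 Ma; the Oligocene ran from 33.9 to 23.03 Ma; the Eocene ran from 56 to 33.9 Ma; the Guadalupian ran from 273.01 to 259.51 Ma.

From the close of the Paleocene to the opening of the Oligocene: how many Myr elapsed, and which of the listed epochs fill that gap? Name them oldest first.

22.1 million years; Eocene

The Paleocene closes at 56 Ma and the Oligocene opens at 33.9 Ma, so the interval is 56 − 33.9 = 22.1 Myr.
An epoch fits inside if it starts at or after 56 Ma and ends at or before 33.9 Ma; oldest first that gives Eocene.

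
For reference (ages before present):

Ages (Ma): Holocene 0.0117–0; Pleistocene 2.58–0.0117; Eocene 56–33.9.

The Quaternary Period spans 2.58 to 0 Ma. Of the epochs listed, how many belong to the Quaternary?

2

Epochs inside 2.58–0 Ma: Pleistocene, Holocene — 2 in total.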